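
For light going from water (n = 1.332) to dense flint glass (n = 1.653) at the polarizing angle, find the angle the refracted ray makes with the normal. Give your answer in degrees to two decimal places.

θ_t ≈ 38.86°

First find Brewster's angle: tan θ_B = 1.653/1.332 = 1.2410, giving θ_B = 51.14°.
At Brewster's angle the reflected and refracted rays are perpendicular, so θ_t = 90° − θ_B = 90° − 51.14° = 38.86°.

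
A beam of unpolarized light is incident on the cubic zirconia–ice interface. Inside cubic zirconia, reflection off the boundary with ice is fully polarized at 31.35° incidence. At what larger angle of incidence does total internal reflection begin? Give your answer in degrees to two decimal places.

θ_c ≈ 37.53°

tan θ_B = n₂/n₁ = tan 31.35° = 0.6092.
Total internal reflection: sin θ_c = n₂/n₁ = 0.6092.
θ_c = arcsin(0.6092) = 37.53°.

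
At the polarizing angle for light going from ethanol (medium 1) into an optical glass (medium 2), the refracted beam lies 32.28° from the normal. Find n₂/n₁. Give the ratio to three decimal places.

θ_B + θ_t = 90°, so θ_B = 90° − 32.28° = 57.72°.
Then n₂/n₁ = tan θ_B = tan 57.72° = 1.583.

n₂/n₁ ≈ 1.583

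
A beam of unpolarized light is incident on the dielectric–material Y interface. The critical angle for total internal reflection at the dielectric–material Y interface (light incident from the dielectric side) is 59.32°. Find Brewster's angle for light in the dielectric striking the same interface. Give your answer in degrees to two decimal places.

θ_B ≈ 40.70°

sin θ_c = n₂/n₁, so n₂/n₁ = sin 59.32° = 0.8600.
Brewster: tan θ_B = n₂/n₁ = 0.8600.
θ_B = arctan(0.8600) = 40.70°.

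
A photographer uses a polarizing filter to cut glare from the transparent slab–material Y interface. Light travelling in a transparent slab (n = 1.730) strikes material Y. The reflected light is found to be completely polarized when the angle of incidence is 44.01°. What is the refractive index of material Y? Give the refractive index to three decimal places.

n ≈ 1.671

At the polarizing angle, tan θ_B = n₂/n₁ with n₁ on the incident side (a transparent slab) and n₂ on the transmitted side (material Y).
n₂ = n₁ tan θ_B = 1.730 × tan 44.01° = 1.671.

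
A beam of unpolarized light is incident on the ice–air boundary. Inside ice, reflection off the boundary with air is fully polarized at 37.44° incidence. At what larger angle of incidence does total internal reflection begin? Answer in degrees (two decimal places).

n₂/n₁ = tan 37.44° = 0.7657; the critical angle satisfies sin θ_c = n₂/n₁.
θ_c = arcsin(0.7657) = 49.97°.

θ_c ≈ 49.97°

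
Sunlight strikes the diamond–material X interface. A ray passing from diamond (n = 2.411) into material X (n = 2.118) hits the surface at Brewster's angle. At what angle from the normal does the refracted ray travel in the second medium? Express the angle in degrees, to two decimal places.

θ_t ≈ 48.70°

tan θ_B = n₂/n₁ = 2.118/2.411 = 0.8785, so θ_B = 41.30°.
Since θ_B + θ_t = 90° at Brewster incidence, θ_t = 90° − 41.30° = 48.70°.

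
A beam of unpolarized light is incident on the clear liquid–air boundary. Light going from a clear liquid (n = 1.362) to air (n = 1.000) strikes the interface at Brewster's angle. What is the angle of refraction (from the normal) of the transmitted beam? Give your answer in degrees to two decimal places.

θ_B = arctan(n₂/n₁) = arctan(1.000/1.362) = 36.29°.
Since θ_B + θ_t = 90° at Brewster incidence, θ_t = 90° − 36.29° = 53.71°.

θ_t ≈ 53.71°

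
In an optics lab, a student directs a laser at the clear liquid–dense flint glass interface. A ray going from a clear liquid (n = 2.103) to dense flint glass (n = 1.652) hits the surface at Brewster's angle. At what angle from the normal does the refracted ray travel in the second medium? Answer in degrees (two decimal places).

First find Brewster's angle: tan θ_B = 1.652/2.103 = 0.7855, giving θ_B = 38.15°.
Since θ_B + θ_t = 90° at Brewster incidence, θ_t = 90° − 38.15° = 51.85°.

θ_t ≈ 51.85°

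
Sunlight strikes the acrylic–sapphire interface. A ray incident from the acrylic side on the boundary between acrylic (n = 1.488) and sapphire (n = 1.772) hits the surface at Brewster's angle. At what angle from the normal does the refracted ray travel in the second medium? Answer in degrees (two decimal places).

First find Brewster's angle: tan θ_B = 1.772/1.488 = 1.1909, giving θ_B = 49.98°.
At Brewster's angle the reflected and refracted rays are perpendicular, so θ_t = 90° − θ_B = 90° − 49.98° = 40.02°.

θ_t ≈ 40.02°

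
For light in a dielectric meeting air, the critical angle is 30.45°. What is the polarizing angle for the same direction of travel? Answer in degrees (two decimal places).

θ_B ≈ 26.88°

At the critical angle sin θ_c = n₂/n₁, giving n₂/n₁ = sin 30.45° = 0.5068.
Then tan θ_B = n₂/n₁ = 0.5068, so θ_B = arctan 0.5068 = 26.88°.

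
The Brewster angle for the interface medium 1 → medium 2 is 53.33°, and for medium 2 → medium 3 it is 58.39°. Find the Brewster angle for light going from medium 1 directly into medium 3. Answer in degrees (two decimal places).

θ_B ≈ 65.38°

n₂/n₁ = tan 53.33° = 1.3431 and n₃/n₂ = tan 58.39° = 1.6248.
Multiplying, n₃/n₁ = 1.3431 × 1.6248 = 2.1823, and θ_B(1→3) = arctan 2.1823 = 65.38°.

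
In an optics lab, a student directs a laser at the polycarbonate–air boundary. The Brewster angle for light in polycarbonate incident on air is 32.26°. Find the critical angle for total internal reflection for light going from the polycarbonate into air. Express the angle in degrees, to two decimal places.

θ_c ≈ 39.14°

n₂/n₁ = tan 32.26° = 0.6312; the critical angle satisfies sin θ_c = n₂/n₁.
θ_c = arcsin(0.6312) = 39.14°.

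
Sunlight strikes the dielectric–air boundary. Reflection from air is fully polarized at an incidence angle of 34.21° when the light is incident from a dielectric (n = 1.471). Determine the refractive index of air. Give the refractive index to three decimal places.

n ≈ 1.000

Brewster's law: tan θ_B = n₂/n₁ (light incident in a dielectric, refracted into air).
n₂ = n₁ tan θ_B = 1.471 × tan 34.21° = 1.000.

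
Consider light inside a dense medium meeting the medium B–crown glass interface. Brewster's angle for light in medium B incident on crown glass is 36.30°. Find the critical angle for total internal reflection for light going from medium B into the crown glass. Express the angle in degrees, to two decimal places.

tan θ_B = n₂/n₁ = tan 36.30° = 0.7346.
Total internal reflection: sin θ_c = n₂/n₁ = 0.7346.
θ_c = arcsin(0.7346) = 47.27°.

θ_c ≈ 47.27°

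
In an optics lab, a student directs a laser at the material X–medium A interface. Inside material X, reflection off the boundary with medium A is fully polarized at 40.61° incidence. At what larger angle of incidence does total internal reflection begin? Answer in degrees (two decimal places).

θ_c ≈ 59.03°

From Brewster, n₂/n₁ = tan θ_B = tan 40.61° = 0.8574.
Then sin θ_c = n₂/n₁ = 0.8574, so θ_c = arcsin 0.8574 = 59.03°.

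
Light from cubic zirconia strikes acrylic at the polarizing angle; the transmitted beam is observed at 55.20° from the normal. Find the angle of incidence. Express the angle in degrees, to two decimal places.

Since the reflected and refracted rays are at right angles at the polarizing angle, θ_B + θ_t = 90°.
θ_B = 90° − 55.20° = 34.80°.

θ_B ≈ 34.80°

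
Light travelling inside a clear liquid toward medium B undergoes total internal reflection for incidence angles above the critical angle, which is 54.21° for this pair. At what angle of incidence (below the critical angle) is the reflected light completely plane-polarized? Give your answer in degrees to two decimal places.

θ_B ≈ 39.05°

n₂/n₁ = sin θ_c = sin 54.21° = 0.8112.
tan θ_B equals the same ratio, so θ_B = arctan(0.8112) = 39.05°.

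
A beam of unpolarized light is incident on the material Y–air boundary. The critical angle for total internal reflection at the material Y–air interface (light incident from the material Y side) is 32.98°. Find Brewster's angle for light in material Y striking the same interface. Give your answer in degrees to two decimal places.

sin θ_c = n₂/n₁, so n₂/n₁ = sin 32.98° = 0.5443.
Brewster: tan θ_B = n₂/n₁ = 0.5443.
θ_B = arctan(0.5443) = 28.56°.

θ_B ≈ 28.56°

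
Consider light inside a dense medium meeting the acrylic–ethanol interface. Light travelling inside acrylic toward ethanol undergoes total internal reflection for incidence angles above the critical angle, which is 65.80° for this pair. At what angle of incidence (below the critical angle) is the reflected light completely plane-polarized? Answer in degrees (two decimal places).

θ_B ≈ 42.37°

At the critical angle sin θ_c = n₂/n₁, giving n₂/n₁ = sin 65.80° = 0.9121.
Then tan θ_B = n₂/n₁ = 0.9121, so θ_B = arctan 0.9121 = 42.37°.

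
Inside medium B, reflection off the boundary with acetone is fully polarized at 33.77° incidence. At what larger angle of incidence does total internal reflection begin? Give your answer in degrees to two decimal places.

θ_c ≈ 41.97°

tan θ_B = n₂/n₁ = tan 33.77° = 0.6687.
Total internal reflection: sin θ_c = n₂/n₁ = 0.6687.
θ_c = arcsin(0.6687) = 41.97°.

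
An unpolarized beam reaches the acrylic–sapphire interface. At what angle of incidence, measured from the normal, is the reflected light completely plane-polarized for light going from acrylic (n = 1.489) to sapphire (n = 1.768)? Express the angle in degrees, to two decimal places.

θ_B ≈ 49.90°

At Brewster's angle the reflected and refracted rays are perpendicular, which with Snell's law gives tan θ_B = n₂/n₁.
tan θ_B = n₂/n₁ = 1.768/1.489 = 1.1874. Taking the arctangent, θ_B = 49.90°.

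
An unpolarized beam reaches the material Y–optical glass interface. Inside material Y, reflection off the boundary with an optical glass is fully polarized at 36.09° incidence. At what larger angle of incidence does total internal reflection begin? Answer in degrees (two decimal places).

From Brewster, n₂/n₁ = tan θ_B = tan 36.09° = 0.7289.
Then sin θ_c = n₂/n₁ = 0.7289, so θ_c = arcsin 0.7289 = 46.80°.

θ_c ≈ 46.80°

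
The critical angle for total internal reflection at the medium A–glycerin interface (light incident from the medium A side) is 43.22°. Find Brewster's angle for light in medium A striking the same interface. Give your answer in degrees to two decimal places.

At the critical angle sin θ_c = n₂/n₁, giving n₂/n₁ = sin 43.22° = 0.6848.
Then tan θ_B = n₂/n₁ = 0.6848, so θ_B = arctan 0.6848 = 34.40°.

θ_B ≈ 34.40°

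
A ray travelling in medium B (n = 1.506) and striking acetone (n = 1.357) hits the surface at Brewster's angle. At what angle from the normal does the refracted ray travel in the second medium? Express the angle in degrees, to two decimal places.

θ_t ≈ 47.98°

tan θ_B = n₂/n₁ = 1.357/1.506 = 0.9011, so θ_B = 42.02°.
At Brewster's angle the reflected and refracted rays are perpendicular, so θ_t = 90° − θ_B = 90° − 42.02° = 47.98°.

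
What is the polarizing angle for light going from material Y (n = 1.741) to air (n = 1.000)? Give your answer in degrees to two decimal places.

Here n₂/n₁ = 1.000/1.741 = 0.5744, and Brewster's law gives tan θ_B = n₂/n₁.
So θ_B = arctan 0.5744 = 29.87°.

θ_B ≈ 29.87°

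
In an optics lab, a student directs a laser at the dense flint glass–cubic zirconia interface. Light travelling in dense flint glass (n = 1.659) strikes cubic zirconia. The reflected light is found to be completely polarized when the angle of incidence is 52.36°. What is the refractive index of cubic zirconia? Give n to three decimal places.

At Brewster's angle, tan θ_B = n₂/n₁ with n₁ on the incident side (dense flint glass) and n₂ on the transmitted side (cubic zirconia).
n₂ = n₁ tan θ_B = 1.659 × tan 52.36° = 2.151.

n ≈ 2.151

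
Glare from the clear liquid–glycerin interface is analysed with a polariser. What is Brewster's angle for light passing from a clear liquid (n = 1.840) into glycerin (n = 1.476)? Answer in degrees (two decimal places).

θ_B ≈ 38.74°

At Brewster's angle the reflected and refracted rays are perpendicular, which with Snell's law gives tan θ_B = n₂/n₁.
tan θ_B = n₂/n₁ = 1.476/1.840 = 0.8022.
θ_B = arctan(0.8022) = 38.74°.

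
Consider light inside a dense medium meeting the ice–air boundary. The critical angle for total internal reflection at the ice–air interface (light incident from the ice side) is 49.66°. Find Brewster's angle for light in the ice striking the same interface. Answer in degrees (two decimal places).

At the critical angle sin θ_c = n₂/n₁, giving n₂/n₁ = sin 49.66° = 0.7622.
Then tan θ_B = n₂/n₁ = 0.7622, so θ_B = arctan 0.7622 = 37.32°.

θ_B ≈ 37.32°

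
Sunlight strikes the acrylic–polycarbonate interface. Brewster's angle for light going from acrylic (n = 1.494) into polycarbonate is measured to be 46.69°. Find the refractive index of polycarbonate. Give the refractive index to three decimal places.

n ≈ 1.585

At Brewster's angle, tan θ_B = n₂/n₁ with n₁ on the incident side (acrylic) and n₂ on the transmitted side (polycarbonate).
n₂ = n₁ tan θ_B = 1.494 × tan 46.69° = 1.585.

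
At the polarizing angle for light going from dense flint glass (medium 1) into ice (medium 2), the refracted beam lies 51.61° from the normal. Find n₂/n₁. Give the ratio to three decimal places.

n₂/n₁ ≈ 0.792

At Brewster incidence θ_B = 90° − θ_t = 90° − 51.61° = 38.39°.
tan θ_B = n₂/n₁, so n₂/n₁ = tan 38.39° = 0.792.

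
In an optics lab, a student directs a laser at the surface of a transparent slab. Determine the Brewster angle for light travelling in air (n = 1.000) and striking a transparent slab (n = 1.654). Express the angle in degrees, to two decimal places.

Here n₂/n₁ = 1.654/1.000 = 1.6540, and Brewster's law gives tan θ_B = n₂/n₁.
So θ_B = arctan 1.6540 = 58.84°.

θ_B ≈ 58.84°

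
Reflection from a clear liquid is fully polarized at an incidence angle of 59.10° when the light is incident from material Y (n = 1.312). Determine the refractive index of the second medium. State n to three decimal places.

n ≈ 2.192

At Brewster's angle, tan θ_B = n₂/n₁ with n₁ on the incident side (material Y) and n₂ on the transmitted side (a clear liquid).
n₂ = n₁ tan θ_B = 1.312 × tan 59.10° = 2.192.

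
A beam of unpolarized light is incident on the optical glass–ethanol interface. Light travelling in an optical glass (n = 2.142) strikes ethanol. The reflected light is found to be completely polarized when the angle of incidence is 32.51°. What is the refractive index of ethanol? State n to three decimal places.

n ≈ 1.365

Brewster's law: tan θ_B = n₂/n₁ (light incident in an optical glass, refracted into ethanol).
n₂ = n₁ tan θ_B = 2.142 × tan 32.51° = 1.365.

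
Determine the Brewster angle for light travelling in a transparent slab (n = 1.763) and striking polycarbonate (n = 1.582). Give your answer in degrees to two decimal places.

θ_B ≈ 41.90°

Here n₂/n₁ = 1.582/1.763 = 0.8973, and Brewster's law gives tan θ_B = n₂/n₁.
So θ_B = arctan 0.8973 = 41.90°.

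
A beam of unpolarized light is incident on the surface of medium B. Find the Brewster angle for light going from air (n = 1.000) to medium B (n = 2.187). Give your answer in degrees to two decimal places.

θ_B ≈ 65.43°

At Brewster's angle the reflected and refracted rays are perpendicular, which with Snell's law gives tan θ_B = n₂/n₁.
tan θ_B = n₂/n₁ = 2.187/1.000 = 2.1870. Taking the arctangent, θ_B = 65.43°.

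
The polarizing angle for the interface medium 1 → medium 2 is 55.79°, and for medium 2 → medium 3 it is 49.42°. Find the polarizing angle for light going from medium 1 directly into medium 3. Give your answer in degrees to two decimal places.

Each Brewster angle gives a ratio: n₂/n₁ = tan 55.79° = 1.4709, n₃/n₂ = tan 49.42° = 1.1675.
Multiplying, n₃/n₁ = 1.4709 × 1.1675 = 1.7173, and θ_B(1→3) = arctan 1.7173 = 59.79°.

θ_B ≈ 59.79°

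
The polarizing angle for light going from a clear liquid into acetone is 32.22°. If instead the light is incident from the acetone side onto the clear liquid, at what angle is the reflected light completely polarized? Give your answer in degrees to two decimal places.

θ_B' ≈ 57.78°

tan θ_B' = n₁/n₂ = 1/tan θ_B, so θ_B' = 90° − θ_B.
θ_B' = 90° − 32.22° = 57.78°.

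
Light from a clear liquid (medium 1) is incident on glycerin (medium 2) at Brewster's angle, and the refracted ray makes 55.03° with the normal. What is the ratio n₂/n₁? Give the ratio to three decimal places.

At Brewster incidence θ_B = 90° − θ_t = 90° − 55.03° = 34.97°.
Then n₂/n₁ = tan θ_B = tan 34.97° = 0.699.

n₂/n₁ ≈ 0.699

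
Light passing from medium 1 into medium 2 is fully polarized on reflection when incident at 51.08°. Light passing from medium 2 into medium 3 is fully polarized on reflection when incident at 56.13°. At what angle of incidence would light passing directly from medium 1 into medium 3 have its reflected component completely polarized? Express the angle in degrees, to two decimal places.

n₂/n₁ = tan 51.08° = 1.2384 and n₃/n₂ = tan 56.13° = 1.4898.
n₃/n₁ = 1.8451. Then tan θ_B(1→3) = n₃/n₁, so θ_B(1→3) = arctan(1.8451) = 61.54°.

θ_B ≈ 61.54°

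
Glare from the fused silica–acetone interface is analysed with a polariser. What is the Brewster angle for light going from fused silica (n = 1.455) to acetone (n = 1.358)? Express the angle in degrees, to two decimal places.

θ_B ≈ 43.03°

Brewster's condition: tan θ_B = n₂/n₁ = 1.358/1.455 = 0.9333. Taking the arctangent, θ_B = 43.03°.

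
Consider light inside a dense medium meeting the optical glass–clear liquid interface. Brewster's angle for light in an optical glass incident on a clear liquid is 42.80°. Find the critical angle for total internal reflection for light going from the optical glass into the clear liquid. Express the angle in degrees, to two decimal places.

From Brewster, n₂/n₁ = tan θ_B = tan 42.80° = 0.9260.
Then sin θ_c = n₂/n₁ = 0.9260, so θ_c = arcsin 0.9260 = 67.82°.

θ_c ≈ 67.82°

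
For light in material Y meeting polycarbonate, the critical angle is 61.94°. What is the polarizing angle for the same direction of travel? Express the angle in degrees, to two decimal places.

θ_B ≈ 41.43°

n₂/n₁ = sin θ_c = sin 61.94° = 0.8825.
tan θ_B equals the same ratio, so θ_B = arctan(0.8825) = 41.43°.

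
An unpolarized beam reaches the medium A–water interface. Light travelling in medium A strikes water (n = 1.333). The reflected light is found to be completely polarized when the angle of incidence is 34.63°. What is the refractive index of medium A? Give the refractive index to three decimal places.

n ≈ 1.930

Brewster's law: tan θ_B = n₂/n₁ (light incident in medium A, refracted into water).
n₁ = n₂ / tan θ_B = 1.333 / tan 34.63° = 1.930.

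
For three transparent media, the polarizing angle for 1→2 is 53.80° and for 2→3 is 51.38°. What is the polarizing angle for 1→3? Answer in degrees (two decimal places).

θ_B ≈ 59.69°

Each Brewster angle gives a ratio: n₂/n₁ = tan 53.80° = 1.3663, n₃/n₂ = tan 51.38° = 1.2518.
n₃/n₁ = 1.7103. Then tan θ_B(1→3) = n₃/n₁, so θ_B(1→3) = arctan(1.7103) = 59.69°.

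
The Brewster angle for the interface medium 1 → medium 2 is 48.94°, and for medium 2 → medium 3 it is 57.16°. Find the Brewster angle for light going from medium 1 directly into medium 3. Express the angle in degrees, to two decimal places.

tan θ_B(1→2) = n₂/n₁ = tan 48.94° = 1.1479.
tan θ_B(2→3) = n₃/n₂ = tan 57.16° = 1.5493.
n₃/n₁ = 1.7785. Then tan θ_B(1→3) = n₃/n₁, so θ_B(1→3) = arctan(1.7785) = 60.65°.

θ_B ≈ 60.65°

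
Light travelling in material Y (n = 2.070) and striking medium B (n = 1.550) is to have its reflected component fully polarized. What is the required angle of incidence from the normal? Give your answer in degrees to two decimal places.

θ_B ≈ 36.83°

tan θ_B = n₂/n₁ = 1.550/2.070 = 0.7488. Taking the arctangent, θ_B = 36.83°.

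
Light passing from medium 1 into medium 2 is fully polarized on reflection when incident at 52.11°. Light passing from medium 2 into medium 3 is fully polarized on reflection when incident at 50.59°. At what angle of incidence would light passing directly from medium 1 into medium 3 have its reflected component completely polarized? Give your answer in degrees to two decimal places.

θ_B ≈ 57.40°

tan θ_B(1→2) = n₂/n₁ = tan 52.11° = 1.2850.
tan θ_B(2→3) = n₃/n₂ = tan 50.59° = 1.2170.
So n₃/n₁ = (n₂/n₁)(n₃/n₂) = 1.2850 × 1.2170 = 1.5639.
θ_B(1→3) = arctan(1.5639) = 57.40°.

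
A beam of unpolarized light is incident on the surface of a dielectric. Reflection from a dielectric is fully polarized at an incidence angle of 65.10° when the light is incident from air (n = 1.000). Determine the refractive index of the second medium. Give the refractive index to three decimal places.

n ≈ 2.154

At the polarizing angle, tan θ_B = n₂/n₁ with n₁ on the incident side (air) and n₂ on the transmitted side (a dielectric).
n₂ = n₁ tan θ_B = 1.000 × tan 65.10° = 2.154.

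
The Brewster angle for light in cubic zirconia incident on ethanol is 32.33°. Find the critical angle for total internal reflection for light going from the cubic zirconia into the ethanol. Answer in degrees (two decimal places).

n₂/n₁ = tan 32.33° = 0.6329; the critical angle satisfies sin θ_c = n₂/n₁.
θ_c = arcsin(0.6329) = 39.26°.

θ_c ≈ 39.26°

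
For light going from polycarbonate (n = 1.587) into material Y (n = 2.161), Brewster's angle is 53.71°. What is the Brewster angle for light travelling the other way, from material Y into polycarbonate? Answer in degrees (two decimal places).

tan θ_B' = n₁/n₂ = 1/tan θ_B, so θ_B' = 90° − θ_B.
θ_B' = 90° − 53.71° = 36.29°.

θ_B' ≈ 36.29°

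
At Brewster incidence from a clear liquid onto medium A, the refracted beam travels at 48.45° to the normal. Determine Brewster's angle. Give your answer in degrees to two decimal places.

θ_B ≈ 41.55°

Brewster's condition makes the reflected and refracted beams perpendicular: θ_B + θ_t = 90°.
θ_B = 90° − 48.45° = 41.55°.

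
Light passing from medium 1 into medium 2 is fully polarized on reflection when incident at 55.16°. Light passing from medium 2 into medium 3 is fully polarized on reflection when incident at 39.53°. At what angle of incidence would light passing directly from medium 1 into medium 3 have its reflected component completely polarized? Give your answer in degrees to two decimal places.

θ_B ≈ 49.85°

n₂/n₁ = tan 55.16° = 1.4367 and n₃/n₂ = tan 39.53° = 0.8252.
Multiplying, n₃/n₁ = 1.4367 × 0.8252 = 1.1856, and θ_B(1→3) = arctan 1.1856 = 49.85°.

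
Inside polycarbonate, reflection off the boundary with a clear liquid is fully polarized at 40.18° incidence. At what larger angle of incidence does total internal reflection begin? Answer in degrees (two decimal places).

θ_c ≈ 57.61°

tan θ_B = n₂/n₁ = tan 40.18° = 0.8445.
Total internal reflection: sin θ_c = n₂/n₁ = 0.8445.
θ_c = arcsin(0.8445) = 57.61°.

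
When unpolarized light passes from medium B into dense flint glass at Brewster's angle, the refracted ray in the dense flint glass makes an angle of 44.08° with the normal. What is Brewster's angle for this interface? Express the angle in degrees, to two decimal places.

θ_B ≈ 45.92°

At Brewster's angle the reflected and refracted rays are perpendicular, so θ_B + θ_t = 90°.
So θ_B = 90° − θ_t = 90° − 44.08° = 45.92°.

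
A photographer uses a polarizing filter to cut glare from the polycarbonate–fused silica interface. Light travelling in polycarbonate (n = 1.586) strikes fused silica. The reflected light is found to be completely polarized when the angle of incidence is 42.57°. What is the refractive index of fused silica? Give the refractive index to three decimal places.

n ≈ 1.457

At the Brewster angle, tan θ_B = n₂/n₁ with n₁ on the incident side (polycarbonate) and n₂ on the transmitted side (fused silica).
n₂ = n₁ tan θ_B = 1.586 × tan 42.57° = 1.457.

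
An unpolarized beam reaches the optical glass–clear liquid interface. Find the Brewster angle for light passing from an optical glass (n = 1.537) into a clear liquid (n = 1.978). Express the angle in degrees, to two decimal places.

θ_B ≈ 52.15°

The reflected p-component vanishes when tan θ_B = n₂/n₁.
Here n₂/n₁ = 1.978/1.537 = 1.2869, and Brewster's law gives tan θ_B = n₂/n₁.
θ_B = arctan(1.2869) = 52.15°.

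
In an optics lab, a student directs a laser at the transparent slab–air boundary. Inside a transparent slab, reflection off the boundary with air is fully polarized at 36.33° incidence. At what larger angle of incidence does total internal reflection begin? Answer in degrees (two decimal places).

θ_c ≈ 47.34°

From Brewster, n₂/n₁ = tan θ_B = tan 36.33° = 0.7354.
Then sin θ_c = n₂/n₁ = 0.7354, so θ_c = arcsin 0.7354 = 47.34°.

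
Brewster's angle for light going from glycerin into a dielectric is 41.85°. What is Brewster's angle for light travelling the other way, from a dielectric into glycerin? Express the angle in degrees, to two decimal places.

Reversing the direction swaps n₁ and n₂, so tan θ_B' = 1/tan θ_B and θ_B' = 90° − θ_B.
Hence θ_B' = 90° − 41.85° = 48.15°.

θ_B' ≈ 48.15°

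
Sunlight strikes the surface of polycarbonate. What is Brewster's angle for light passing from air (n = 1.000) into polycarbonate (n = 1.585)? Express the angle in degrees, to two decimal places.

θ_B ≈ 57.75°

At Brewster's angle the reflected and refracted rays are perpendicular, which with Snell's law gives tan θ_B = n₂/n₁.
tan θ_B = n₂/n₁ = 1.585/1.000 = 1.5850.
So θ_B = arctan 1.5850 = 57.75°.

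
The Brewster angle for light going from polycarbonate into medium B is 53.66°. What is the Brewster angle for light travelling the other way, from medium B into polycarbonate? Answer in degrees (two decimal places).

θ_B' ≈ 36.34°

The two Brewster angles are complementary: θ_B' = 90° − θ_B = 90° − 53.66° = 36.34°.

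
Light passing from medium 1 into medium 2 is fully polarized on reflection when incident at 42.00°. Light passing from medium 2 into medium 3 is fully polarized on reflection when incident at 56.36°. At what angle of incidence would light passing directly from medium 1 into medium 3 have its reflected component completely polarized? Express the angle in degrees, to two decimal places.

Each Brewster angle gives a ratio: n₂/n₁ = tan 42.00° = 0.9004, n₃/n₂ = tan 56.36° = 1.5028.
Multiplying, n₃/n₁ = 0.9004 × 1.5028 = 1.3532, and θ_B(1→3) = arctan 1.3532 = 53.54°.

θ_B ≈ 53.54°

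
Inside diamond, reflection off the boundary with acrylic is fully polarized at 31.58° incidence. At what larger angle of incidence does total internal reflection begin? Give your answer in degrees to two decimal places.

tan θ_B = n₂/n₁ = tan 31.58° = 0.6147.
Total internal reflection: sin θ_c = n₂/n₁ = 0.6147.
θ_c = arcsin(0.6147) = 37.93°.

θ_c ≈ 37.93°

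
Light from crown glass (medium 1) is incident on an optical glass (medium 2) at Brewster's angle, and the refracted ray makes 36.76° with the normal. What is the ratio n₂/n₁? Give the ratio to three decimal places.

At Brewster incidence θ_B = 90° − θ_t = 90° − 36.76° = 53.24°.
Then n₂/n₁ = tan θ_B = tan 53.24° = 1.339.

n₂/n₁ ≈ 1.339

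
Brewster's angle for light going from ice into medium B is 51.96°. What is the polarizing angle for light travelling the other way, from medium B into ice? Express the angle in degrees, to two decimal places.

θ_B' ≈ 38.04°

The two Brewster angles are complementary: θ_B' = 90° − θ_B = 90° − 51.96° = 38.04°.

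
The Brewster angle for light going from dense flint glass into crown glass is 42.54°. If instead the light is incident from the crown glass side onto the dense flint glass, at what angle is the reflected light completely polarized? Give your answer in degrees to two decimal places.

θ_B' ≈ 47.46°

Reversing the direction swaps n₁ and n₂, so tan θ_B' = 1/tan θ_B and θ_B' = 90° − θ_B.
Hence θ_B' = 90° − 42.54° = 47.46°.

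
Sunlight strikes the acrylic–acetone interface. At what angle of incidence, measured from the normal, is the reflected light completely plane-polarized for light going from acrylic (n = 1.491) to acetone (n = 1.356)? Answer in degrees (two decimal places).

θ_B ≈ 42.29°

Here n₂/n₁ = 1.356/1.491 = 0.9095, and Brewster's law gives tan θ_B = n₂/n₁.
So θ_B = arctan 0.9095 = 42.29°.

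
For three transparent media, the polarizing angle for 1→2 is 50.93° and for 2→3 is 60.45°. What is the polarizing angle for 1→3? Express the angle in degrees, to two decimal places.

θ_B ≈ 65.29°

tan θ_B(1→2) = n₂/n₁ = tan 50.93° = 1.2318.
tan θ_B(2→3) = n₃/n₂ = tan 60.45° = 1.7639.
n₃/n₁ = 2.1728. Then tan θ_B(1→3) = n₃/n₁, so θ_B(1→3) = arctan(2.1728) = 65.29°.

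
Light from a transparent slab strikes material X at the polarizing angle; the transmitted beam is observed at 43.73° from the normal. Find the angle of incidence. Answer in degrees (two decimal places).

At Brewster's angle the reflected and refracted rays are perpendicular, so θ_B + θ_t = 90°.
So θ_B = 90° − θ_t = 90° − 43.73° = 46.27°.

θ_B ≈ 46.27°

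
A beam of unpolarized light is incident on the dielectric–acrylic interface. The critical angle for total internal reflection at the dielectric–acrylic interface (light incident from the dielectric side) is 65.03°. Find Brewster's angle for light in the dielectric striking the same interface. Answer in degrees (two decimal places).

At the critical angle sin θ_c = n₂/n₁, giving n₂/n₁ = sin 65.03° = 0.9065.
Then tan θ_B = n₂/n₁ = 0.9065, so θ_B = arctan 0.9065 = 42.19°.

θ_B ≈ 42.19°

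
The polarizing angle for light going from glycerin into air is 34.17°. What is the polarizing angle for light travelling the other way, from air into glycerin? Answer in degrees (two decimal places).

θ_B' ≈ 55.83°

tan θ_B' = n₁/n₂ = 1/tan θ_B, so θ_B' = 90° − θ_B.
θ_B' = 90° − 34.17° = 55.83°.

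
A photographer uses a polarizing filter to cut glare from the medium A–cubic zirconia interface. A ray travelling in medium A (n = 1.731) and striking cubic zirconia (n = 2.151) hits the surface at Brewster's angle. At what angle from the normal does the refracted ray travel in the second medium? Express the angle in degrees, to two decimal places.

tan θ_B = n₂/n₁ = 2.151/1.731 = 1.2426, so θ_B = 51.17°.
At Brewster's angle the reflected and refracted rays are perpendicular, so θ_t = 90° − θ_B = 90° − 51.17° = 38.83°.

θ_t ≈ 38.83°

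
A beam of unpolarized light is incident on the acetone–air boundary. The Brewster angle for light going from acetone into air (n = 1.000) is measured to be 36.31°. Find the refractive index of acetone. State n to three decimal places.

n ≈ 1.361

Brewster's law: tan θ_B = n₂/n₁ (light incident in acetone, refracted into air).
n₁ = n₂ / tan θ_B = 1.000 / tan 36.31° = 1.361.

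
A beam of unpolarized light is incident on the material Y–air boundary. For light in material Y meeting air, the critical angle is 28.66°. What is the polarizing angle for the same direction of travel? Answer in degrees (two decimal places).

n₂/n₁ = sin θ_c = sin 28.66° = 0.4796.
tan θ_B equals the same ratio, so θ_B = arctan(0.4796) = 25.62°.

θ_B ≈ 25.62°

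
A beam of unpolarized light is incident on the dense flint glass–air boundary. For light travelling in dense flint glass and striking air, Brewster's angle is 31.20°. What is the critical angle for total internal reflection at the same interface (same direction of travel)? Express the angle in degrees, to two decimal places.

tan θ_B = n₂/n₁ = tan 31.20° = 0.6056.
Total internal reflection: sin θ_c = n₂/n₁ = 0.6056.
θ_c = arcsin(0.6056) = 37.27°.

θ_c ≈ 37.27°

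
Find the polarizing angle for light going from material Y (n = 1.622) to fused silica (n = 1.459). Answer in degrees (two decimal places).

θ_B ≈ 41.97°

tan θ_B = n₂/n₁ = 1.459/1.622 = 0.8995.
So θ_B = arctan 0.8995 = 41.97°.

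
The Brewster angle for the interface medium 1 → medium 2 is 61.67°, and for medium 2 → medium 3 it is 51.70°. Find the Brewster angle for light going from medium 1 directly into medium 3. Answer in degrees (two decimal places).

n₂/n₁ = tan 61.67° = 1.8549 and n₃/n₂ = tan 51.70° = 1.2662.
n₃/n₁ = 2.3487. Then tan θ_B(1→3) = n₃/n₁, so θ_B(1→3) = arctan(2.3487) = 66.94°.

θ_B ≈ 66.94°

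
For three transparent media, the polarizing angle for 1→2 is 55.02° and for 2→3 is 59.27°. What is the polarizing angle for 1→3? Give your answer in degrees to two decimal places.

tan θ_B(1→2) = n₂/n₁ = tan 55.02° = 1.4292.
tan θ_B(2→3) = n₃/n₂ = tan 59.27° = 1.6822.
n₃/n₁ = 2.4042. Then tan θ_B(1→3) = n₃/n₁, so θ_B(1→3) = arctan(2.4042) = 67.42°.

θ_B ≈ 67.42°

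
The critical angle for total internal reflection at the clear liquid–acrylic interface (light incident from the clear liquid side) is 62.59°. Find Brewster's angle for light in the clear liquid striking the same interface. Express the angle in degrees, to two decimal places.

θ_B ≈ 41.60°

n₂/n₁ = sin θ_c = sin 62.59° = 0.8877.
tan θ_B equals the same ratio, so θ_B = arctan(0.8877) = 41.60°.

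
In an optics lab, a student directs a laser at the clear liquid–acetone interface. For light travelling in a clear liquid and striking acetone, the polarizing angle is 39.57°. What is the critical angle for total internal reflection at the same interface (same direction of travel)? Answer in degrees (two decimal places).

θ_c ≈ 55.73°

n₂/n₁ = tan 39.57° = 0.8264; the critical angle satisfies sin θ_c = n₂/n₁.
θ_c = arcsin(0.8264) = 55.73°.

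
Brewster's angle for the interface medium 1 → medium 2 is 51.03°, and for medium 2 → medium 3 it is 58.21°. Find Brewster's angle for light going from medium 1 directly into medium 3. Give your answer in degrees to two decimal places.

n₂/n₁ = tan 51.03° = 1.2362 and n₃/n₂ = tan 58.21° = 1.6135.
n₃/n₁ = 1.9946. Then tan θ_B(1→3) = n₃/n₁, so θ_B(1→3) = arctan(1.9946) = 63.37°.

θ_B ≈ 63.37°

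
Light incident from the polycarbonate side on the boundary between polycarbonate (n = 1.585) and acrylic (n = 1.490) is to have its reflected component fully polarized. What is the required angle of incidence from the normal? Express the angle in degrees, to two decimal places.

θ_B ≈ 43.23°

At Brewster's angle the reflected and refracted rays are perpendicular, which with Snell's law gives tan θ_B = n₂/n₁.
tan θ_B = n₂/n₁ = 1.490/1.585 = 0.9401. Taking the arctangent, θ_B = 43.23°.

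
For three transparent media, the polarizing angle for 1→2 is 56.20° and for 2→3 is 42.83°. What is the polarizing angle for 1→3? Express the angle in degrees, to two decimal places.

tan θ_B(1→2) = n₂/n₁ = tan 56.20° = 1.4938.
tan θ_B(2→3) = n₃/n₂ = tan 42.83° = 0.9270.
n₃/n₁ = 1.3847. Then tan θ_B(1→3) = n₃/n₁, so θ_B(1→3) = arctan(1.3847) = 54.16°.

θ_B ≈ 54.16°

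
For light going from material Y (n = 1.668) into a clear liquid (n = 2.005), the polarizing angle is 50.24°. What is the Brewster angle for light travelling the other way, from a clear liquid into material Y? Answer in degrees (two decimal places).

The two Brewster angles are complementary: θ_B' = 90° − θ_B = 90° − 50.24° = 39.76°.

θ_B' ≈ 39.76°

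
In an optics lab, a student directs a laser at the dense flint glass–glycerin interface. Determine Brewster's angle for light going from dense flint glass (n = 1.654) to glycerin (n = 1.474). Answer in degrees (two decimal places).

θ_B ≈ 41.71°

tan θ_B = n₂/n₁ = 1.474/1.654 = 0.8912.
So θ_B = arctan 0.8912 = 41.71°.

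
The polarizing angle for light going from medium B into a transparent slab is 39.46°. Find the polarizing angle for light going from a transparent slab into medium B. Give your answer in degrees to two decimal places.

tan θ_B' = n₁/n₂ = 1/tan θ_B, so θ_B' = 90° − θ_B.
θ_B' = 90° − 39.46° = 50.54°.

θ_B' ≈ 50.54°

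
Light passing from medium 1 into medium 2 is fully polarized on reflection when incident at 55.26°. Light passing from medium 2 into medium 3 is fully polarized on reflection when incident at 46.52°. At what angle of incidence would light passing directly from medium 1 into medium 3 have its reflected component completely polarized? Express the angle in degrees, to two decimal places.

θ_B ≈ 56.67°

Each Brewster angle gives a ratio: n₂/n₁ = tan 55.26° = 1.4420, n₃/n₂ = tan 46.52° = 1.0545.
Multiplying, n₃/n₁ = 1.4420 × 1.0545 = 1.5206, and θ_B(1→3) = arctan 1.5206 = 56.67°.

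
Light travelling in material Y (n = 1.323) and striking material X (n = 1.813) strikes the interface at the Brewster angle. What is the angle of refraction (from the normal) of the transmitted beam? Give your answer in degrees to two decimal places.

θ_t ≈ 36.12°

tan θ_B = n₂/n₁ = 1.813/1.323 = 1.3704, so θ_B = 53.88°.
Since θ_B + θ_t = 90° at Brewster incidence, θ_t = 90° − 53.88° = 36.12°.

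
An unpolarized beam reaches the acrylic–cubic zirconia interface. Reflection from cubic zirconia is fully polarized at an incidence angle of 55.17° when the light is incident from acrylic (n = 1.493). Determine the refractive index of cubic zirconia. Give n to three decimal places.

Brewster's law: tan θ_B = n₂/n₁ (light incident in acrylic, refracted into cubic zirconia).
n₂ = n₁ tan θ_B = 1.493 × tan 55.17° = 2.146.

n ≈ 2.146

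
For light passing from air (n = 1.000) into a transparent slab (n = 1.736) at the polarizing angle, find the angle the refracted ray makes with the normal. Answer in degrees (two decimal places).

θ_t ≈ 29.94°

tan θ_B = n₂/n₁ = 1.736/1.000 = 1.7360, so θ_B = 60.06°.
Since θ_B + θ_t = 90° at Brewster incidence, θ_t = 90° − 60.06° = 29.94°.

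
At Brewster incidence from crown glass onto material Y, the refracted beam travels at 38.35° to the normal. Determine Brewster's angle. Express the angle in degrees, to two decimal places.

At Brewster's angle the reflected and refracted rays are perpendicular, so θ_B + θ_t = 90°.
θ_B = 90° − 38.35° = 51.65°.

θ_B ≈ 51.65°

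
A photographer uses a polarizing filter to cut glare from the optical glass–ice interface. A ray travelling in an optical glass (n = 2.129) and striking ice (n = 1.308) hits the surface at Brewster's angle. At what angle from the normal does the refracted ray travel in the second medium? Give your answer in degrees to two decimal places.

θ_t ≈ 58.43°

θ_B = arctan(n₂/n₁) = arctan(1.308/2.129) = 31.57°.
The refracted ray is perpendicular to the reflected ray, so θ_t = 90° − θ_B = 58.43°.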